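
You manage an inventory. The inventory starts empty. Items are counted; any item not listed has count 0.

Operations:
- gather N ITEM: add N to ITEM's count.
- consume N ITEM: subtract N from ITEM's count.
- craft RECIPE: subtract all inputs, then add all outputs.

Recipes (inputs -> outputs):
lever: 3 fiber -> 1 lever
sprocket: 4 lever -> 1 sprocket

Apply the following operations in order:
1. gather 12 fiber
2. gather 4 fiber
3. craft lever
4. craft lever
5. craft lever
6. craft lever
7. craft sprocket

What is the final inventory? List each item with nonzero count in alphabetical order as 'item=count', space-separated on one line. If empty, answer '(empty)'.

Answer: fiber=4 sprocket=1

Derivation:
After 1 (gather 12 fiber): fiber=12
After 2 (gather 4 fiber): fiber=16
After 3 (craft lever): fiber=13 lever=1
After 4 (craft lever): fiber=10 lever=2
After 5 (craft lever): fiber=7 lever=3
After 6 (craft lever): fiber=4 lever=4
After 7 (craft sprocket): fiber=4 sprocket=1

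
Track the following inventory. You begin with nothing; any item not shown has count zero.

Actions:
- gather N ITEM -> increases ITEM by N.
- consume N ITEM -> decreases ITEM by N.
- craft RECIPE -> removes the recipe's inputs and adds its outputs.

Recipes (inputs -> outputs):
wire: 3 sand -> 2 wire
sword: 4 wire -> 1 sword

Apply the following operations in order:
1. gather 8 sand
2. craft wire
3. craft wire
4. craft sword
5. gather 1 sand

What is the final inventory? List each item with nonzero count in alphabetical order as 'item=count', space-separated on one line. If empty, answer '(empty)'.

After 1 (gather 8 sand): sand=8
After 2 (craft wire): sand=5 wire=2
After 3 (craft wire): sand=2 wire=4
After 4 (craft sword): sand=2 sword=1
After 5 (gather 1 sand): sand=3 sword=1

Answer: sand=3 sword=1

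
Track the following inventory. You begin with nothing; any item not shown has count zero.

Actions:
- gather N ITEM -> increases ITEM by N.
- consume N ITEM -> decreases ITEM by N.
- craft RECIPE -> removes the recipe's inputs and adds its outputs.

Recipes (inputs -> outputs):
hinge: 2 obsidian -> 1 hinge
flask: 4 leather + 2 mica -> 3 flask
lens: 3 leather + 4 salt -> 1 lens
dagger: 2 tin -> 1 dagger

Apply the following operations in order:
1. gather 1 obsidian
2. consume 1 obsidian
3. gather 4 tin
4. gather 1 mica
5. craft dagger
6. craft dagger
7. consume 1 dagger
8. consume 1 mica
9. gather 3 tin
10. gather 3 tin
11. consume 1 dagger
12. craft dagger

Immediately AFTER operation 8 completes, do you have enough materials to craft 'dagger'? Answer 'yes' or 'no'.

After 1 (gather 1 obsidian): obsidian=1
After 2 (consume 1 obsidian): (empty)
After 3 (gather 4 tin): tin=4
After 4 (gather 1 mica): mica=1 tin=4
After 5 (craft dagger): dagger=1 mica=1 tin=2
After 6 (craft dagger): dagger=2 mica=1
After 7 (consume 1 dagger): dagger=1 mica=1
After 8 (consume 1 mica): dagger=1

Answer: no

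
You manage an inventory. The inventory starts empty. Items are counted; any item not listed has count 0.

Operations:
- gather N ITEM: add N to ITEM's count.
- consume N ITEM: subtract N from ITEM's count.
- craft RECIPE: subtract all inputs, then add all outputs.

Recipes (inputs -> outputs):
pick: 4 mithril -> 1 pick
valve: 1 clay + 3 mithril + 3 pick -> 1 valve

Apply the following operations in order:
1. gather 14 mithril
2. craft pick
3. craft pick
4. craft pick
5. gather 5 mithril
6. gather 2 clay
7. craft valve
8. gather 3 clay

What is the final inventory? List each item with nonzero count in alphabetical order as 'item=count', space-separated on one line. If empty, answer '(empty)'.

After 1 (gather 14 mithril): mithril=14
After 2 (craft pick): mithril=10 pick=1
After 3 (craft pick): mithril=6 pick=2
After 4 (craft pick): mithril=2 pick=3
After 5 (gather 5 mithril): mithril=7 pick=3
After 6 (gather 2 clay): clay=2 mithril=7 pick=3
After 7 (craft valve): clay=1 mithril=4 valve=1
After 8 (gather 3 clay): clay=4 mithril=4 valve=1

Answer: clay=4 mithril=4 valve=1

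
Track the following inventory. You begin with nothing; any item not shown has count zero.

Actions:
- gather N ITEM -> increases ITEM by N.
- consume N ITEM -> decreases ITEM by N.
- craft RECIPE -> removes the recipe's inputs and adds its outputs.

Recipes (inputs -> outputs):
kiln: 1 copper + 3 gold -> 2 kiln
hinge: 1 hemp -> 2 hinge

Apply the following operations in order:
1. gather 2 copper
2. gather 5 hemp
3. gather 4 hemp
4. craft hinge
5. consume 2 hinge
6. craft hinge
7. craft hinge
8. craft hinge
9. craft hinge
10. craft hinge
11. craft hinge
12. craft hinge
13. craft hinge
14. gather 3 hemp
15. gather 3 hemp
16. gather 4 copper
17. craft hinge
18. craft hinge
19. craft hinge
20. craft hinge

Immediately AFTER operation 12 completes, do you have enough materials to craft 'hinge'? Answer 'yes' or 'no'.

After 1 (gather 2 copper): copper=2
After 2 (gather 5 hemp): copper=2 hemp=5
After 3 (gather 4 hemp): copper=2 hemp=9
After 4 (craft hinge): copper=2 hemp=8 hinge=2
After 5 (consume 2 hinge): copper=2 hemp=8
After 6 (craft hinge): copper=2 hemp=7 hinge=2
After 7 (craft hinge): copper=2 hemp=6 hinge=4
After 8 (craft hinge): copper=2 hemp=5 hinge=6
After 9 (craft hinge): copper=2 hemp=4 hinge=8
After 10 (craft hinge): copper=2 hemp=3 hinge=10
After 11 (craft hinge): copper=2 hemp=2 hinge=12
After 12 (craft hinge): copper=2 hemp=1 hinge=14

Answer: yes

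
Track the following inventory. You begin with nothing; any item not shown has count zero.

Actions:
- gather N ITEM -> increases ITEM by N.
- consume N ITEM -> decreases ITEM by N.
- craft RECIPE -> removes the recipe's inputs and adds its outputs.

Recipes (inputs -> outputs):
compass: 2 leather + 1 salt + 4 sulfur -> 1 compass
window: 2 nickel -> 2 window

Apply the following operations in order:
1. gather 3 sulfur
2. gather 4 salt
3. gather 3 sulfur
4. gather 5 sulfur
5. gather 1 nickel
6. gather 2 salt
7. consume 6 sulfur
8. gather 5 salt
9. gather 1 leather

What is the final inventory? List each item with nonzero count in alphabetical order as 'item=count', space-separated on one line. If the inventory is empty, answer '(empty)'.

After 1 (gather 3 sulfur): sulfur=3
After 2 (gather 4 salt): salt=4 sulfur=3
After 3 (gather 3 sulfur): salt=4 sulfur=6
After 4 (gather 5 sulfur): salt=4 sulfur=11
After 5 (gather 1 nickel): nickel=1 salt=4 sulfur=11
After 6 (gather 2 salt): nickel=1 salt=6 sulfur=11
After 7 (consume 6 sulfur): nickel=1 salt=6 sulfur=5
After 8 (gather 5 salt): nickel=1 salt=11 sulfur=5
After 9 (gather 1 leather): leather=1 nickel=1 salt=11 sulfur=5

Answer: leather=1 nickel=1 salt=11 sulfur=5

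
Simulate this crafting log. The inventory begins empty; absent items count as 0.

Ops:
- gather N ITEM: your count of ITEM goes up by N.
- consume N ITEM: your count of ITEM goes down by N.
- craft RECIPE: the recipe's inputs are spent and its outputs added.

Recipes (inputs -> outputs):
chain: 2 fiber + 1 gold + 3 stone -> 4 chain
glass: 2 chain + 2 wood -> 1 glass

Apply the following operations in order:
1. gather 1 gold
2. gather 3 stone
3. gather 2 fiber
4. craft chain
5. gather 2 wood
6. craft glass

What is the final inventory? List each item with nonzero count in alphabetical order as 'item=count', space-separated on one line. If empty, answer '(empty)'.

Answer: chain=2 glass=1

Derivation:
After 1 (gather 1 gold): gold=1
After 2 (gather 3 stone): gold=1 stone=3
After 3 (gather 2 fiber): fiber=2 gold=1 stone=3
After 4 (craft chain): chain=4
After 5 (gather 2 wood): chain=4 wood=2
After 6 (craft glass): chain=2 glass=1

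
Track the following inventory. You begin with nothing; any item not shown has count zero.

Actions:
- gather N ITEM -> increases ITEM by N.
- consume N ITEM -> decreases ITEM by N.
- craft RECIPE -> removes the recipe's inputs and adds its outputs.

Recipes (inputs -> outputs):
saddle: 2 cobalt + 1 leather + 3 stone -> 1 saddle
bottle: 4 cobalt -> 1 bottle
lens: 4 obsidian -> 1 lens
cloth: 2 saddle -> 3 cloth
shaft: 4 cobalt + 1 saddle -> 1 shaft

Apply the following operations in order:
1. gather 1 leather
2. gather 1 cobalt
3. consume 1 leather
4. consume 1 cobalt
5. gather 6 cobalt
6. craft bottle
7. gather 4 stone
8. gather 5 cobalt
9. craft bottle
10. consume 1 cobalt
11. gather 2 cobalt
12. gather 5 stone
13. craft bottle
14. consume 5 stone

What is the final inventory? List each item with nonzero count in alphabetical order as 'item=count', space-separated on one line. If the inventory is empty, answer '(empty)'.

Answer: bottle=3 stone=4

Derivation:
After 1 (gather 1 leather): leather=1
After 2 (gather 1 cobalt): cobalt=1 leather=1
After 3 (consume 1 leather): cobalt=1
After 4 (consume 1 cobalt): (empty)
After 5 (gather 6 cobalt): cobalt=6
After 6 (craft bottle): bottle=1 cobalt=2
After 7 (gather 4 stone): bottle=1 cobalt=2 stone=4
After 8 (gather 5 cobalt): bottle=1 cobalt=7 stone=4
After 9 (craft bottle): bottle=2 cobalt=3 stone=4
After 10 (consume 1 cobalt): bottle=2 cobalt=2 stone=4
After 11 (gather 2 cobalt): bottle=2 cobalt=4 stone=4
After 12 (gather 5 stone): bottle=2 cobalt=4 stone=9
After 13 (craft bottle): bottle=3 stone=9
After 14 (consume 5 stone): bottle=3 stone=4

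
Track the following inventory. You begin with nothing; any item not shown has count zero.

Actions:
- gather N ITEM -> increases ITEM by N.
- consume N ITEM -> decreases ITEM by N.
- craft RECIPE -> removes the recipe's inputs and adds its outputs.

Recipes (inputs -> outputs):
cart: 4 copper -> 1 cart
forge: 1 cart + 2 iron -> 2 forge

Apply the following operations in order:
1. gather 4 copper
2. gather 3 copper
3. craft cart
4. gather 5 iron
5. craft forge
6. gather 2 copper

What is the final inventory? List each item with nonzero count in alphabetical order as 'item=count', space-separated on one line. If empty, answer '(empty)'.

After 1 (gather 4 copper): copper=4
After 2 (gather 3 copper): copper=7
After 3 (craft cart): cart=1 copper=3
After 4 (gather 5 iron): cart=1 copper=3 iron=5
After 5 (craft forge): copper=3 forge=2 iron=3
After 6 (gather 2 copper): copper=5 forge=2 iron=3

Answer: copper=5 forge=2 iron=3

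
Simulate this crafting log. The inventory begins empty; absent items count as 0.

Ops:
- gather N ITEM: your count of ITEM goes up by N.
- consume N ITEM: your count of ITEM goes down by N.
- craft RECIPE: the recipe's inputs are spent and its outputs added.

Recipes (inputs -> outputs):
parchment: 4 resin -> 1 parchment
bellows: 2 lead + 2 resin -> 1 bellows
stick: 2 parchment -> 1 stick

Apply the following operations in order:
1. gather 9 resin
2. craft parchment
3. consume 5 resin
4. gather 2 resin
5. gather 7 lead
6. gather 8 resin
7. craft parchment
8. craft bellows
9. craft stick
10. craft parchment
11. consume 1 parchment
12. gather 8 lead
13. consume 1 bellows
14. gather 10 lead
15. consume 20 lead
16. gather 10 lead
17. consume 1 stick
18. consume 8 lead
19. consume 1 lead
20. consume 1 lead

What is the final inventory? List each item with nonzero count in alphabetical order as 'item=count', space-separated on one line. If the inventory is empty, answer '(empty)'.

Answer: lead=3

Derivation:
After 1 (gather 9 resin): resin=9
After 2 (craft parchment): parchment=1 resin=5
After 3 (consume 5 resin): parchment=1
After 4 (gather 2 resin): parchment=1 resin=2
After 5 (gather 7 lead): lead=7 parchment=1 resin=2
After 6 (gather 8 resin): lead=7 parchment=1 resin=10
After 7 (craft parchment): lead=7 parchment=2 resin=6
After 8 (craft bellows): bellows=1 lead=5 parchment=2 resin=4
After 9 (craft stick): bellows=1 lead=5 resin=4 stick=1
After 10 (craft parchment): bellows=1 lead=5 parchment=1 stick=1
After 11 (consume 1 parchment): bellows=1 lead=5 stick=1
After 12 (gather 8 lead): bellows=1 lead=13 stick=1
After 13 (consume 1 bellows): lead=13 stick=1
After 14 (gather 10 lead): lead=23 stick=1
After 15 (consume 20 lead): lead=3 stick=1
After 16 (gather 10 lead): lead=13 stick=1
After 17 (consume 1 stick): lead=13
After 18 (consume 8 lead): lead=5
After 19 (consume 1 lead): lead=4
After 20 (consume 1 lead): lead=3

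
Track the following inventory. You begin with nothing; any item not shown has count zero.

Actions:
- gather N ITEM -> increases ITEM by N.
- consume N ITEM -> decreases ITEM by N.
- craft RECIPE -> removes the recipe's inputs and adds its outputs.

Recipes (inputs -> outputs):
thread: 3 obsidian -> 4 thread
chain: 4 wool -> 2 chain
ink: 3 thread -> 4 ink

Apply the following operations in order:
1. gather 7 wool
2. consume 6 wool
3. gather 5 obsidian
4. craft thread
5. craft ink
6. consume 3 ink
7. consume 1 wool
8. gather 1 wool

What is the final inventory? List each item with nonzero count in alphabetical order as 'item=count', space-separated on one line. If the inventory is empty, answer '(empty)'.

After 1 (gather 7 wool): wool=7
After 2 (consume 6 wool): wool=1
After 3 (gather 5 obsidian): obsidian=5 wool=1
After 4 (craft thread): obsidian=2 thread=4 wool=1
After 5 (craft ink): ink=4 obsidian=2 thread=1 wool=1
After 6 (consume 3 ink): ink=1 obsidian=2 thread=1 wool=1
After 7 (consume 1 wool): ink=1 obsidian=2 thread=1
After 8 (gather 1 wool): ink=1 obsidian=2 thread=1 wool=1

Answer: ink=1 obsidian=2 thread=1 wool=1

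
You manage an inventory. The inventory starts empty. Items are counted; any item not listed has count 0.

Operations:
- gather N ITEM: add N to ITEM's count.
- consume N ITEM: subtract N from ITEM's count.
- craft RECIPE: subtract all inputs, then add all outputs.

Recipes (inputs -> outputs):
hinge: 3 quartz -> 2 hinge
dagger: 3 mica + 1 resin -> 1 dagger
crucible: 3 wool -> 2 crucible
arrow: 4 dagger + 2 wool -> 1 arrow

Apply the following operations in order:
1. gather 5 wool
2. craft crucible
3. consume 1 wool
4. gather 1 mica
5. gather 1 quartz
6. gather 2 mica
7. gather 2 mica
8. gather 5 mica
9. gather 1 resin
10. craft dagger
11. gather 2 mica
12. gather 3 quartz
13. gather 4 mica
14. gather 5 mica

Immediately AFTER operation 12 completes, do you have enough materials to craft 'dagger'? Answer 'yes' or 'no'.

Answer: no

Derivation:
After 1 (gather 5 wool): wool=5
After 2 (craft crucible): crucible=2 wool=2
After 3 (consume 1 wool): crucible=2 wool=1
After 4 (gather 1 mica): crucible=2 mica=1 wool=1
After 5 (gather 1 quartz): crucible=2 mica=1 quartz=1 wool=1
After 6 (gather 2 mica): crucible=2 mica=3 quartz=1 wool=1
After 7 (gather 2 mica): crucible=2 mica=5 quartz=1 wool=1
After 8 (gather 5 mica): crucible=2 mica=10 quartz=1 wool=1
After 9 (gather 1 resin): crucible=2 mica=10 quartz=1 resin=1 wool=1
After 10 (craft dagger): crucible=2 dagger=1 mica=7 quartz=1 wool=1
After 11 (gather 2 mica): crucible=2 dagger=1 mica=9 quartz=1 wool=1
After 12 (gather 3 quartz): crucible=2 dagger=1 mica=9 quartz=4 wool=1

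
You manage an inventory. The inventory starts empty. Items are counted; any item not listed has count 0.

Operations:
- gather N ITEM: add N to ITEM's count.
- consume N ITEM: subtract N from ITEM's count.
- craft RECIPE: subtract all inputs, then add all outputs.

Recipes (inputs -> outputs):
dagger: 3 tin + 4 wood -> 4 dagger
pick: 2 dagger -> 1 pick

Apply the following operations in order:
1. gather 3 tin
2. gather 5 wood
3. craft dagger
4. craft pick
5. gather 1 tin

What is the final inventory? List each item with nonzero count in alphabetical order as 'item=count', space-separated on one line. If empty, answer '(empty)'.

After 1 (gather 3 tin): tin=3
After 2 (gather 5 wood): tin=3 wood=5
After 3 (craft dagger): dagger=4 wood=1
After 4 (craft pick): dagger=2 pick=1 wood=1
After 5 (gather 1 tin): dagger=2 pick=1 tin=1 wood=1

Answer: dagger=2 pick=1 tin=1 wood=1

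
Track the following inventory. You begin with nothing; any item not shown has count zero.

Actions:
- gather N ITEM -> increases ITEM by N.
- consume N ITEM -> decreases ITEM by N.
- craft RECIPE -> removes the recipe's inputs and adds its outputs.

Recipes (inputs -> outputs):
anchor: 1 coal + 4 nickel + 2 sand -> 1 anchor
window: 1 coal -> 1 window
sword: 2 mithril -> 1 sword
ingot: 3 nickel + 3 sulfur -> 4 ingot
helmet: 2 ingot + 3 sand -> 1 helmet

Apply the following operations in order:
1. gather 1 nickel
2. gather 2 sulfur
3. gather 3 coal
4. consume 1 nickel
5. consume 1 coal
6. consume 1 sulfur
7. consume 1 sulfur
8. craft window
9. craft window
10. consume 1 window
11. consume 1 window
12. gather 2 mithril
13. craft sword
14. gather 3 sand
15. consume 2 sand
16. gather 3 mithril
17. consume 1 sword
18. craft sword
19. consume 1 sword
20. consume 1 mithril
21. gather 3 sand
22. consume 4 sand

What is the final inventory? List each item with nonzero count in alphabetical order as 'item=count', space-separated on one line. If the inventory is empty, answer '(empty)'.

After 1 (gather 1 nickel): nickel=1
After 2 (gather 2 sulfur): nickel=1 sulfur=2
After 3 (gather 3 coal): coal=3 nickel=1 sulfur=2
After 4 (consume 1 nickel): coal=3 sulfur=2
After 5 (consume 1 coal): coal=2 sulfur=2
After 6 (consume 1 sulfur): coal=2 sulfur=1
After 7 (consume 1 sulfur): coal=2
After 8 (craft window): coal=1 window=1
After 9 (craft window): window=2
After 10 (consume 1 window): window=1
After 11 (consume 1 window): (empty)
After 12 (gather 2 mithril): mithril=2
After 13 (craft sword): sword=1
After 14 (gather 3 sand): sand=3 sword=1
After 15 (consume 2 sand): sand=1 sword=1
After 16 (gather 3 mithril): mithril=3 sand=1 sword=1
After 17 (consume 1 sword): mithril=3 sand=1
After 18 (craft sword): mithril=1 sand=1 sword=1
After 19 (consume 1 sword): mithril=1 sand=1
After 20 (consume 1 mithril): sand=1
After 21 (gather 3 sand): sand=4
After 22 (consume 4 sand): (empty)

Answer: (empty)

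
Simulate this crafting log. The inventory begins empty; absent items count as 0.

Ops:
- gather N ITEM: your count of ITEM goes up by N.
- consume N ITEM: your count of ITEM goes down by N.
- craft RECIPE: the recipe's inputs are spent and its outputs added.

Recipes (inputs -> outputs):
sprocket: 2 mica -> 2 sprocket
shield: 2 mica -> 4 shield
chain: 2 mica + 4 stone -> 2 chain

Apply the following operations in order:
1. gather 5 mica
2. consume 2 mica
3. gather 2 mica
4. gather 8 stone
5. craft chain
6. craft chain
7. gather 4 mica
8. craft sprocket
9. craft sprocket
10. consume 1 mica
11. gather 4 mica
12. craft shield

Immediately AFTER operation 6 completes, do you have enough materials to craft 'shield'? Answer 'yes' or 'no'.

After 1 (gather 5 mica): mica=5
After 2 (consume 2 mica): mica=3
After 3 (gather 2 mica): mica=5
After 4 (gather 8 stone): mica=5 stone=8
After 5 (craft chain): chain=2 mica=3 stone=4
After 6 (craft chain): chain=4 mica=1

Answer: no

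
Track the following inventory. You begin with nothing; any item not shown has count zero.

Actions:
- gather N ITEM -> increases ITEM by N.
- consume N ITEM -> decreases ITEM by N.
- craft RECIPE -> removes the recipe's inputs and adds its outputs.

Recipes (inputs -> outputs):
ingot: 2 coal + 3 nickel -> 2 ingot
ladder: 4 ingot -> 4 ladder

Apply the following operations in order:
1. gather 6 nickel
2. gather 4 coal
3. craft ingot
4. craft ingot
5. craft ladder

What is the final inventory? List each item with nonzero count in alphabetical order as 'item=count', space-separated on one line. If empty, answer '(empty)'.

After 1 (gather 6 nickel): nickel=6
After 2 (gather 4 coal): coal=4 nickel=6
After 3 (craft ingot): coal=2 ingot=2 nickel=3
After 4 (craft ingot): ingot=4
After 5 (craft ladder): ladder=4

Answer: ladder=4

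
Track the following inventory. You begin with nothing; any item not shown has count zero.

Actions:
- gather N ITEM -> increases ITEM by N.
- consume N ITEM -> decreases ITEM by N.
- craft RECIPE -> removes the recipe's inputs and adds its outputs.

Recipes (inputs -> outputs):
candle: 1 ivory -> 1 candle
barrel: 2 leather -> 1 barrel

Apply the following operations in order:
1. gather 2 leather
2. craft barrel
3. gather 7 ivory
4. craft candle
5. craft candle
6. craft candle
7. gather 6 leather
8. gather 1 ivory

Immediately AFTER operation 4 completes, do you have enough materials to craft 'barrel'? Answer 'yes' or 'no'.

After 1 (gather 2 leather): leather=2
After 2 (craft barrel): barrel=1
After 3 (gather 7 ivory): barrel=1 ivory=7
After 4 (craft candle): barrel=1 candle=1 ivory=6

Answer: no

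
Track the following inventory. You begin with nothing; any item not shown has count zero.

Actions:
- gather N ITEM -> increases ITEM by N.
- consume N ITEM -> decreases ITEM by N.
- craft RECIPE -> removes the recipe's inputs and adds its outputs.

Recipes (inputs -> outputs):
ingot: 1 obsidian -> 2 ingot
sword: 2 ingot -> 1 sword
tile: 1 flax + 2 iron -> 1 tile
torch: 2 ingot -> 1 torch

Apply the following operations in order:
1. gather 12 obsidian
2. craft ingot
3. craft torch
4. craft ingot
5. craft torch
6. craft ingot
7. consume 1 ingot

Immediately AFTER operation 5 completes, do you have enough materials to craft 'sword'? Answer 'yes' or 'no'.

After 1 (gather 12 obsidian): obsidian=12
After 2 (craft ingot): ingot=2 obsidian=11
After 3 (craft torch): obsidian=11 torch=1
After 4 (craft ingot): ingot=2 obsidian=10 torch=1
After 5 (craft torch): obsidian=10 torch=2

Answer: no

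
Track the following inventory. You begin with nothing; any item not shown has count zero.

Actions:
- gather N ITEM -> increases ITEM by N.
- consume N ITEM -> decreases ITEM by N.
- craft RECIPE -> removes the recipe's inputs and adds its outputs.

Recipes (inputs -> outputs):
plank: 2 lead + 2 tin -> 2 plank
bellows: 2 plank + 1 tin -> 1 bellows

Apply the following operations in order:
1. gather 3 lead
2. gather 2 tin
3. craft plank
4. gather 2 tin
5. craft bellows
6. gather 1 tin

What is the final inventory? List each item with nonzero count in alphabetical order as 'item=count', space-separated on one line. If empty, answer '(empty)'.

After 1 (gather 3 lead): lead=3
After 2 (gather 2 tin): lead=3 tin=2
After 3 (craft plank): lead=1 plank=2
After 4 (gather 2 tin): lead=1 plank=2 tin=2
After 5 (craft bellows): bellows=1 lead=1 tin=1
After 6 (gather 1 tin): bellows=1 lead=1 tin=2

Answer: bellows=1 lead=1 tin=2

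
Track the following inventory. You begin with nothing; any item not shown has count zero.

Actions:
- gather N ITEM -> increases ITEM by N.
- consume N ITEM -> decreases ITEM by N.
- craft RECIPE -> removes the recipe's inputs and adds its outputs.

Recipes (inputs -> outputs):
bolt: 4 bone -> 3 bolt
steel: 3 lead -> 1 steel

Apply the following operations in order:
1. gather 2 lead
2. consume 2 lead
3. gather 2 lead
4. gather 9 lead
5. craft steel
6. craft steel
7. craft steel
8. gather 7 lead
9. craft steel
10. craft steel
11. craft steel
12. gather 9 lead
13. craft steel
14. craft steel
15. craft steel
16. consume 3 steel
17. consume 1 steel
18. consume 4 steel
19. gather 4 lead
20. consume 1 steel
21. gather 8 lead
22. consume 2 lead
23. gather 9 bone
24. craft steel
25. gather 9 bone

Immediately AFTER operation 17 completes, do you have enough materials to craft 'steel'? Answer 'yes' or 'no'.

After 1 (gather 2 lead): lead=2
After 2 (consume 2 lead): (empty)
After 3 (gather 2 lead): lead=2
After 4 (gather 9 lead): lead=11
After 5 (craft steel): lead=8 steel=1
After 6 (craft steel): lead=5 steel=2
After 7 (craft steel): lead=2 steel=3
After 8 (gather 7 lead): lead=9 steel=3
After 9 (craft steel): lead=6 steel=4
After 10 (craft steel): lead=3 steel=5
After 11 (craft steel): steel=6
After 12 (gather 9 lead): lead=9 steel=6
After 13 (craft steel): lead=6 steel=7
After 14 (craft steel): lead=3 steel=8
After 15 (craft steel): steel=9
After 16 (consume 3 steel): steel=6
After 17 (consume 1 steel): steel=5

Answer: no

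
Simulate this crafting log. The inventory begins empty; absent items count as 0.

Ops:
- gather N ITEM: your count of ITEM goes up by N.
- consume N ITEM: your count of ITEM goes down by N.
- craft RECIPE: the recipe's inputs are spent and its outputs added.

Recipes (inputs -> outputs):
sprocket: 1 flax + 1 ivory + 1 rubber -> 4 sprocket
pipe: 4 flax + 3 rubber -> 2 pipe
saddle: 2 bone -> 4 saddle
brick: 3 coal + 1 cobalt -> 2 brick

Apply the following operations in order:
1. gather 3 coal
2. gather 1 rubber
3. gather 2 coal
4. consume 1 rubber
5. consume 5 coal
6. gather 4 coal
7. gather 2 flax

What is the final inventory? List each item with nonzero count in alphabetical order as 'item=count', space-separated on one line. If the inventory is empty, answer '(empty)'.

Answer: coal=4 flax=2

Derivation:
After 1 (gather 3 coal): coal=3
After 2 (gather 1 rubber): coal=3 rubber=1
After 3 (gather 2 coal): coal=5 rubber=1
After 4 (consume 1 rubber): coal=5
After 5 (consume 5 coal): (empty)
After 6 (gather 4 coal): coal=4
After 7 (gather 2 flax): coal=4 flax=2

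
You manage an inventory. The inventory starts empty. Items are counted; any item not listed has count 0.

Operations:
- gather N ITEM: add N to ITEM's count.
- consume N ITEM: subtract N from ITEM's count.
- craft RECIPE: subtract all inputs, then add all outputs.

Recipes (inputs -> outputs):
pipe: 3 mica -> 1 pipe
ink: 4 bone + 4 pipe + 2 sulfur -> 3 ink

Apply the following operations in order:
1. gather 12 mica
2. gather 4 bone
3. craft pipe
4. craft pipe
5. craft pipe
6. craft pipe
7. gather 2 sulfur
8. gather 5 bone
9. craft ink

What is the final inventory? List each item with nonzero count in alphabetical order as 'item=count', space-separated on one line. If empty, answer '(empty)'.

Answer: bone=5 ink=3

Derivation:
After 1 (gather 12 mica): mica=12
After 2 (gather 4 bone): bone=4 mica=12
After 3 (craft pipe): bone=4 mica=9 pipe=1
After 4 (craft pipe): bone=4 mica=6 pipe=2
After 5 (craft pipe): bone=4 mica=3 pipe=3
After 6 (craft pipe): bone=4 pipe=4
After 7 (gather 2 sulfur): bone=4 pipe=4 sulfur=2
After 8 (gather 5 bone): bone=9 pipe=4 sulfur=2
After 9 (craft ink): bone=5 ink=3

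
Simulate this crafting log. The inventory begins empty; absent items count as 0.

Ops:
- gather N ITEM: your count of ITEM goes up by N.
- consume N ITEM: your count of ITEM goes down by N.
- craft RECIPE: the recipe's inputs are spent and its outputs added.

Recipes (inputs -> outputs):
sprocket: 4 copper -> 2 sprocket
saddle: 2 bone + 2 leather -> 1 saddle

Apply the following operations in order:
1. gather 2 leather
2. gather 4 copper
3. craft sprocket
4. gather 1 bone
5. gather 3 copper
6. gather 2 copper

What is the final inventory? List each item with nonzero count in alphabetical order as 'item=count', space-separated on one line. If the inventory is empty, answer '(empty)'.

Answer: bone=1 copper=5 leather=2 sprocket=2

Derivation:
After 1 (gather 2 leather): leather=2
After 2 (gather 4 copper): copper=4 leather=2
After 3 (craft sprocket): leather=2 sprocket=2
After 4 (gather 1 bone): bone=1 leather=2 sprocket=2
After 5 (gather 3 copper): bone=1 copper=3 leather=2 sprocket=2
After 6 (gather 2 copper): bone=1 copper=5 leather=2 sprocket=2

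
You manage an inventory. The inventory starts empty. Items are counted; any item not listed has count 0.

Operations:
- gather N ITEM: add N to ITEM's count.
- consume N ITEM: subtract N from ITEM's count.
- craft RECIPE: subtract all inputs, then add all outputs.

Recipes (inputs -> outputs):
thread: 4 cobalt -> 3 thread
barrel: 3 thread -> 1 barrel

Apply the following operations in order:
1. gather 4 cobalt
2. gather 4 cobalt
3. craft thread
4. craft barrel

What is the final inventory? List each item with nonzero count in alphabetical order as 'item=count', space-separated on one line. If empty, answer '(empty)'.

Answer: barrel=1 cobalt=4

Derivation:
After 1 (gather 4 cobalt): cobalt=4
After 2 (gather 4 cobalt): cobalt=8
After 3 (craft thread): cobalt=4 thread=3
After 4 (craft barrel): barrel=1 cobalt=4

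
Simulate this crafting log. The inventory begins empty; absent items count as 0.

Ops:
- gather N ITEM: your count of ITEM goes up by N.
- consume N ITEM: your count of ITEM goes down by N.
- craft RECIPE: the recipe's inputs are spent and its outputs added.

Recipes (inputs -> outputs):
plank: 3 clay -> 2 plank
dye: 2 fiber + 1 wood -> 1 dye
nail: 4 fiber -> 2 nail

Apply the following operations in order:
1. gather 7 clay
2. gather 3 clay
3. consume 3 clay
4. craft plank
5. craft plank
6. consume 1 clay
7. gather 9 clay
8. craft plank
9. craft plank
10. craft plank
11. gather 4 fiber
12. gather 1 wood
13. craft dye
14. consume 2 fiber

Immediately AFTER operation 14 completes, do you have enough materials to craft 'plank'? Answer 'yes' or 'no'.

After 1 (gather 7 clay): clay=7
After 2 (gather 3 clay): clay=10
After 3 (consume 3 clay): clay=7
After 4 (craft plank): clay=4 plank=2
After 5 (craft plank): clay=1 plank=4
After 6 (consume 1 clay): plank=4
After 7 (gather 9 clay): clay=9 plank=4
After 8 (craft plank): clay=6 plank=6
After 9 (craft plank): clay=3 plank=8
After 10 (craft plank): plank=10
After 11 (gather 4 fiber): fiber=4 plank=10
After 12 (gather 1 wood): fiber=4 plank=10 wood=1
After 13 (craft dye): dye=1 fiber=2 plank=10
After 14 (consume 2 fiber): dye=1 plank=10

Answer: no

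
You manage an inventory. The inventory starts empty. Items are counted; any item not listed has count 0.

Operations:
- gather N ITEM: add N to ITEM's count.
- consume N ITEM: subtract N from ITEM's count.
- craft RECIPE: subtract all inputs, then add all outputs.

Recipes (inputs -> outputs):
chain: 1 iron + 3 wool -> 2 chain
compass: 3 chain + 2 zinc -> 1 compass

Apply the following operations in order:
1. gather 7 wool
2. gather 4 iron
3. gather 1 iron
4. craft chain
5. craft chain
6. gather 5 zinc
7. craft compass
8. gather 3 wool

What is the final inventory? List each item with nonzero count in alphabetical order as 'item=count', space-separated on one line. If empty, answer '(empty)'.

After 1 (gather 7 wool): wool=7
After 2 (gather 4 iron): iron=4 wool=7
After 3 (gather 1 iron): iron=5 wool=7
After 4 (craft chain): chain=2 iron=4 wool=4
After 5 (craft chain): chain=4 iron=3 wool=1
After 6 (gather 5 zinc): chain=4 iron=3 wool=1 zinc=5
After 7 (craft compass): chain=1 compass=1 iron=3 wool=1 zinc=3
After 8 (gather 3 wool): chain=1 compass=1 iron=3 wool=4 zinc=3

Answer: chain=1 compass=1 iron=3 wool=4 zinc=3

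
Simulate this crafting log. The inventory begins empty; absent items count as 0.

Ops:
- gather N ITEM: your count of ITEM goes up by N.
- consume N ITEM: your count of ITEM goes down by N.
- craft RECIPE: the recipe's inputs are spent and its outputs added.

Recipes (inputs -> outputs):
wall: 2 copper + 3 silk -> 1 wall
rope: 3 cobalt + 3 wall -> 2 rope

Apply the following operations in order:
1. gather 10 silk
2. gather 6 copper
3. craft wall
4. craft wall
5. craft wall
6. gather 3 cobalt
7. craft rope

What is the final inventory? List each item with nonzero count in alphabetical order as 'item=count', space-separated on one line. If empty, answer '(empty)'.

Answer: rope=2 silk=1

Derivation:
After 1 (gather 10 silk): silk=10
After 2 (gather 6 copper): copper=6 silk=10
After 3 (craft wall): copper=4 silk=7 wall=1
After 4 (craft wall): copper=2 silk=4 wall=2
After 5 (craft wall): silk=1 wall=3
After 6 (gather 3 cobalt): cobalt=3 silk=1 wall=3
After 7 (craft rope): rope=2 silk=1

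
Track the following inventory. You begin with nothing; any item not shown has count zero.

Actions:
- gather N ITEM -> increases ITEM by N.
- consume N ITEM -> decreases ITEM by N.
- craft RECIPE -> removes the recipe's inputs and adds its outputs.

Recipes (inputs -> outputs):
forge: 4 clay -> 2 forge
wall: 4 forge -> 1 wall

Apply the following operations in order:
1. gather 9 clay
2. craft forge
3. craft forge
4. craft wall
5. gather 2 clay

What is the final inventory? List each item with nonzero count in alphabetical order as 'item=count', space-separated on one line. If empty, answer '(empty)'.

Answer: clay=3 wall=1

Derivation:
After 1 (gather 9 clay): clay=9
After 2 (craft forge): clay=5 forge=2
After 3 (craft forge): clay=1 forge=4
After 4 (craft wall): clay=1 wall=1
After 5 (gather 2 clay): clay=3 wall=1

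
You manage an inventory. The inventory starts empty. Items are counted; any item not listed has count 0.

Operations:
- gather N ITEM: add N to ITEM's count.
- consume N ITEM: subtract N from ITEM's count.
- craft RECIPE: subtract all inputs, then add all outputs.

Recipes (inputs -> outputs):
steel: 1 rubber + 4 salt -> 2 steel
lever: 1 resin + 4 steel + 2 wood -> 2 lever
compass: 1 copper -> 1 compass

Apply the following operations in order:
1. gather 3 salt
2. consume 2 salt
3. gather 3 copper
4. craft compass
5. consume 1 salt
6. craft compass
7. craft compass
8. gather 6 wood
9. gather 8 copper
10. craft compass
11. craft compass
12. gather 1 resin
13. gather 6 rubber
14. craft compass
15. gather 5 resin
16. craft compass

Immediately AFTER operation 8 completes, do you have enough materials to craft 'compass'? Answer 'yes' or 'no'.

After 1 (gather 3 salt): salt=3
After 2 (consume 2 salt): salt=1
After 3 (gather 3 copper): copper=3 salt=1
After 4 (craft compass): compass=1 copper=2 salt=1
After 5 (consume 1 salt): compass=1 copper=2
After 6 (craft compass): compass=2 copper=1
After 7 (craft compass): compass=3
After 8 (gather 6 wood): compass=3 wood=6

Answer: no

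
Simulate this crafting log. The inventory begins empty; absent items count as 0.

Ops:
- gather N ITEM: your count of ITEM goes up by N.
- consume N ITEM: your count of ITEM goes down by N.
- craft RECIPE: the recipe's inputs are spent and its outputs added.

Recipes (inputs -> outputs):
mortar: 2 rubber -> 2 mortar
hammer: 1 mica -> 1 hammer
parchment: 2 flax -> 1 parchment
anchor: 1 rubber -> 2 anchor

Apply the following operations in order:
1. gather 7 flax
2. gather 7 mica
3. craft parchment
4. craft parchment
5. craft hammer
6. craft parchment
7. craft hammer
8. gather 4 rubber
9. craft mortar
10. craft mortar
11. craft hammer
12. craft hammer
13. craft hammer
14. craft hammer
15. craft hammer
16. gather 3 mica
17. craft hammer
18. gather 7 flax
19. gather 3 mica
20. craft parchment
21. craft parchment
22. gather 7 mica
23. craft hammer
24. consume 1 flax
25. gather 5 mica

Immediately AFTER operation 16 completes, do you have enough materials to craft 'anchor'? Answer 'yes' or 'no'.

Answer: no

Derivation:
After 1 (gather 7 flax): flax=7
After 2 (gather 7 mica): flax=7 mica=7
After 3 (craft parchment): flax=5 mica=7 parchment=1
After 4 (craft parchment): flax=3 mica=7 parchment=2
After 5 (craft hammer): flax=3 hammer=1 mica=6 parchment=2
After 6 (craft parchment): flax=1 hammer=1 mica=6 parchment=3
After 7 (craft hammer): flax=1 hammer=2 mica=5 parchment=3
After 8 (gather 4 rubber): flax=1 hammer=2 mica=5 parchment=3 rubber=4
After 9 (craft mortar): flax=1 hammer=2 mica=5 mortar=2 parchment=3 rubber=2
After 10 (craft mortar): flax=1 hammer=2 mica=5 mortar=4 parchment=3
After 11 (craft hammer): flax=1 hammer=3 mica=4 mortar=4 parchment=3
After 12 (craft hammer): flax=1 hammer=4 mica=3 mortar=4 parchment=3
After 13 (craft hammer): flax=1 hammer=5 mica=2 mortar=4 parchment=3
After 14 (craft hammer): flax=1 hammer=6 mica=1 mortar=4 parchment=3
After 15 (craft hammer): flax=1 hammer=7 mortar=4 parchment=3
After 16 (gather 3 mica): flax=1 hammer=7 mica=3 mortar=4 parchment=3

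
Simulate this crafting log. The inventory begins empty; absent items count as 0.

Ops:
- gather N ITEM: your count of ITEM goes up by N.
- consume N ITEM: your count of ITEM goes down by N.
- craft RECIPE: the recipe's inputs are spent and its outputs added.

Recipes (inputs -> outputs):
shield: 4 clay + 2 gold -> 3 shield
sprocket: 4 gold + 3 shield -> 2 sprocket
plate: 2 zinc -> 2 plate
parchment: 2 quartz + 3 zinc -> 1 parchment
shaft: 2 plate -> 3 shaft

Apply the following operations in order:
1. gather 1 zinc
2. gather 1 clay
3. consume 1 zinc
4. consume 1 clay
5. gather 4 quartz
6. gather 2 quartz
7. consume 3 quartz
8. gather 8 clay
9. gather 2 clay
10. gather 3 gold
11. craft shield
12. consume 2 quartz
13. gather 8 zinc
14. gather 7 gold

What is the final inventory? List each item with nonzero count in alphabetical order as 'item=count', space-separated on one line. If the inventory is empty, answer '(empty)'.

Answer: clay=6 gold=8 quartz=1 shield=3 zinc=8

Derivation:
After 1 (gather 1 zinc): zinc=1
After 2 (gather 1 clay): clay=1 zinc=1
After 3 (consume 1 zinc): clay=1
After 4 (consume 1 clay): (empty)
After 5 (gather 4 quartz): quartz=4
After 6 (gather 2 quartz): quartz=6
After 7 (consume 3 quartz): quartz=3
After 8 (gather 8 clay): clay=8 quartz=3
After 9 (gather 2 clay): clay=10 quartz=3
After 10 (gather 3 gold): clay=10 gold=3 quartz=3
After 11 (craft shield): clay=6 gold=1 quartz=3 shield=3
After 12 (consume 2 quartz): clay=6 gold=1 quartz=1 shield=3
After 13 (gather 8 zinc): clay=6 gold=1 quartz=1 shield=3 zinc=8
After 14 (gather 7 gold): clay=6 gold=8 quartz=1 shield=3 zinc=8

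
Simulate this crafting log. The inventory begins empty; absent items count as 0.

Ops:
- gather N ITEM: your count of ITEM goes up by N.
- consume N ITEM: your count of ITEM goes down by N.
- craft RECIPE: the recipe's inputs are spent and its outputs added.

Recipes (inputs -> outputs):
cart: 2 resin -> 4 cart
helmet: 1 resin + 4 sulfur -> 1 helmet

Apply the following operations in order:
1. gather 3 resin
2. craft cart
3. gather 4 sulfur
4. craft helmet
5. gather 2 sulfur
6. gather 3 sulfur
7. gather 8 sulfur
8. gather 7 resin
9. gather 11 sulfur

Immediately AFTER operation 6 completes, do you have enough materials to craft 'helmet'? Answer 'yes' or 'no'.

Answer: no

Derivation:
After 1 (gather 3 resin): resin=3
After 2 (craft cart): cart=4 resin=1
After 3 (gather 4 sulfur): cart=4 resin=1 sulfur=4
After 4 (craft helmet): cart=4 helmet=1
After 5 (gather 2 sulfur): cart=4 helmet=1 sulfur=2
After 6 (gather 3 sulfur): cart=4 helmet=1 sulfur=5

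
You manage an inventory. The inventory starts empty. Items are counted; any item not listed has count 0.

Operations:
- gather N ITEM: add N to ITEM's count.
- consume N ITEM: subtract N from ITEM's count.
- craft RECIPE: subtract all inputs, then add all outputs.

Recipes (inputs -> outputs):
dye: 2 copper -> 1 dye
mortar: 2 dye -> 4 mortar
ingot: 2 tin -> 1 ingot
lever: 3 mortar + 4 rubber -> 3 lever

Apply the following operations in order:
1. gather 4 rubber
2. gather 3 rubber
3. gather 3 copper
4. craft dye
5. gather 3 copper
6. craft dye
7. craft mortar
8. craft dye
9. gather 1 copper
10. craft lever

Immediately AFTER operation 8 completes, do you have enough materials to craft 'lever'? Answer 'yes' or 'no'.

After 1 (gather 4 rubber): rubber=4
After 2 (gather 3 rubber): rubber=7
After 3 (gather 3 copper): copper=3 rubber=7
After 4 (craft dye): copper=1 dye=1 rubber=7
After 5 (gather 3 copper): copper=4 dye=1 rubber=7
After 6 (craft dye): copper=2 dye=2 rubber=7
After 7 (craft mortar): copper=2 mortar=4 rubber=7
After 8 (craft dye): dye=1 mortar=4 rubber=7

Answer: yes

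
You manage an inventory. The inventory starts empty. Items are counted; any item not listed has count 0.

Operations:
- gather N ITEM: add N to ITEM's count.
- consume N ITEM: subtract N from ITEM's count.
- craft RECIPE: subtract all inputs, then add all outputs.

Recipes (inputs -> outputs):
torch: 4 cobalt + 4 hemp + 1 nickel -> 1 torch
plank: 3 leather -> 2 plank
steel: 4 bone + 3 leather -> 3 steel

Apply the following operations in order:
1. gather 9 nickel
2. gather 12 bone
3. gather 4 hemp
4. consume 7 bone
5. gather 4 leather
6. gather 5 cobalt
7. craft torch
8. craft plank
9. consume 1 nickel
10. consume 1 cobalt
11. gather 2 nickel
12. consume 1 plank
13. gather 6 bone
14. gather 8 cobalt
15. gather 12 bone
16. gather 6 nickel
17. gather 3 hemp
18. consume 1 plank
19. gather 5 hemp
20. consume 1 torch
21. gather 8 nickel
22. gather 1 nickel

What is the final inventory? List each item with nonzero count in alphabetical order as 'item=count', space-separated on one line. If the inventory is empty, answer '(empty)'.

After 1 (gather 9 nickel): nickel=9
After 2 (gather 12 bone): bone=12 nickel=9
After 3 (gather 4 hemp): bone=12 hemp=4 nickel=9
After 4 (consume 7 bone): bone=5 hemp=4 nickel=9
After 5 (gather 4 leather): bone=5 hemp=4 leather=4 nickel=9
After 6 (gather 5 cobalt): bone=5 cobalt=5 hemp=4 leather=4 nickel=9
After 7 (craft torch): bone=5 cobalt=1 leather=4 nickel=8 torch=1
After 8 (craft plank): bone=5 cobalt=1 leather=1 nickel=8 plank=2 torch=1
After 9 (consume 1 nickel): bone=5 cobalt=1 leather=1 nickel=7 plank=2 torch=1
After 10 (consume 1 cobalt): bone=5 leather=1 nickel=7 plank=2 torch=1
After 11 (gather 2 nickel): bone=5 leather=1 nickel=9 plank=2 torch=1
After 12 (consume 1 plank): bone=5 leather=1 nickel=9 plank=1 torch=1
After 13 (gather 6 bone): bone=11 leather=1 nickel=9 plank=1 torch=1
After 14 (gather 8 cobalt): bone=11 cobalt=8 leather=1 nickel=9 plank=1 torch=1
After 15 (gather 12 bone): bone=23 cobalt=8 leather=1 nickel=9 plank=1 torch=1
After 16 (gather 6 nickel): bone=23 cobalt=8 leather=1 nickel=15 plank=1 torch=1
After 17 (gather 3 hemp): bone=23 cobalt=8 hemp=3 leather=1 nickel=15 plank=1 torch=1
After 18 (consume 1 plank): bone=23 cobalt=8 hemp=3 leather=1 nickel=15 torch=1
After 19 (gather 5 hemp): bone=23 cobalt=8 hemp=8 leather=1 nickel=15 torch=1
After 20 (consume 1 torch): bone=23 cobalt=8 hemp=8 leather=1 nickel=15
After 21 (gather 8 nickel): bone=23 cobalt=8 hemp=8 leather=1 nickel=23
After 22 (gather 1 nickel): bone=23 cobalt=8 hemp=8 leather=1 nickel=24

Answer: bone=23 cobalt=8 hemp=8 leather=1 nickel=24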